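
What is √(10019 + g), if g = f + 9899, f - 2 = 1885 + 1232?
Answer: √23037 ≈ 151.78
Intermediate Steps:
f = 3119 (f = 2 + (1885 + 1232) = 2 + 3117 = 3119)
g = 13018 (g = 3119 + 9899 = 13018)
√(10019 + g) = √(10019 + 13018) = √23037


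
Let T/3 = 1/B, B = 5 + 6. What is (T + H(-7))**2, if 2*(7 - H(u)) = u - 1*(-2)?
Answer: 46225/484 ≈ 95.506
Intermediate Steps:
H(u) = 6 - u/2 (H(u) = 7 - (u - 1*(-2))/2 = 7 - (u + 2)/2 = 7 - (2 + u)/2 = 7 + (-1 - u/2) = 6 - u/2)
B = 11
T = 3/11 ≈ 0.27273
(T + H(-7))**2 = (3/11 + (6 - 1/2*(-7)))**2 = (3/11 + (6 + 7/2))**2 = (3/11 + 19/2)**2 = (215/22)**2 = 46225/484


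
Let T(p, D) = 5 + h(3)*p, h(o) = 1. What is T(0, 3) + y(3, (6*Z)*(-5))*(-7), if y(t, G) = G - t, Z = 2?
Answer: 446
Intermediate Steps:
T(p, D) = 5 + p (T(p, D) = 5 + 1*p = 5 + p)
T(0, 3) + y(3, (6*Z)*(-5))*(-7) = (5 + 0) + ((6*2)*(-5) - 1*3)*(-7) = 5 + (12*(-5) - 3)*(-7) = 5 + (-60 - 3)*(-7) = 5 - 63*(-7) = 5 + 441 = 446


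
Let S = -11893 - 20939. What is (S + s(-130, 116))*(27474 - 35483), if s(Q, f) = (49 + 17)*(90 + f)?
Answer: 154061124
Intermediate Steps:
s(Q, f) = 5940 + 66*f (s(Q, f) = 66*(90 + f) = 5940 + 66*f)
S = -32832
(S + s(-130, 116))*(27474 - 35483) = (-32832 + (5940 + 66*116))*(27474 - 35483) = (-32832 + (5940 + 7656))*(-8009) = (-32832 + 13596)*(-8009) = -19236*(-8009) = 154061124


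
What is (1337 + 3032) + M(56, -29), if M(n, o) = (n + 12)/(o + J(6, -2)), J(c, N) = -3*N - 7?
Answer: 65501/15 ≈ 4366.7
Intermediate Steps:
J(c, N) = -7 - 3*N
M(n, o) = (12 + n)/(-1 + o) (M(n, o) = (n + 12)/(o + (-7 - 3*(-2))) = (12 + n)/(o + (-7 + 6)) = (12 + n)/(o - 1) = (12 + n)/(-1 + o))
(1337 + 3032) + M(56, -29) = (1337 + 3032) + (12 + 56)/(-1 - 29) = 4369 + 68/(-30) = 4369 - 1/30*68 = 4369 - 34/15 = 65501/15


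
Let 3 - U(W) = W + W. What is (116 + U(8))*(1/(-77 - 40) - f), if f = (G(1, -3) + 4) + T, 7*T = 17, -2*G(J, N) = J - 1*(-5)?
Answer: -289945/819 ≈ -354.02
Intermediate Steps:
G(J, N) = -5/2 - J/2 (G(J, N) = -(J - 1*(-5))/2 = -(J + 5)/2 = -(5 + J)/2 = -5/2 - J/2)
T = 17/7 (T = (1/7)*17 = 17/7 ≈ 2.4286)
f = 24/7 (f = ((-5/2 - 1/2*1) + 4) + 17/7 = ((-5/2 - 1/2) + 4) + 17/7 = (-3 + 4) + 17/7 = 1 + 17/7 = 24/7 ≈ 3.4286)
U(W) = 3 - 2*W (U(W) = 3 - (W + W) = 3 - 2*W)
(116 + U(8))*(1/(-77 - 40) - f) = (116 + (3 - 2*8))*(1/(-77 - 40) - 1*24/7) = (116 + (3 - 16))*(1/(-117) - 24/7) = (116 - 13)*(-1/117 - 24/7) = 103*(-2815/819) = -289945/819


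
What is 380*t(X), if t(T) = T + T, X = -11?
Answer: -8360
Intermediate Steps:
t(T) = 2*T
380*t(X) = 380*(2*(-11)) = 380*(-22) = -8360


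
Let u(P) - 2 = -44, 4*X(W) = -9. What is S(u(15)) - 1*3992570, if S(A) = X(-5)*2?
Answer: -7985149/2 ≈ -3.9926e+6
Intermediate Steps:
X(W) = -9/4 (X(W) = (¼)*(-9) = -9/4)
u(P) = -42 (u(P) = 2 - 44 = -42)
S(A) = -9/2 (S(A) = -9/4*2 = -9/2)
S(u(15)) - 1*3992570 = -9/2 - 1*3992570 = -9/2 - 3992570 = -7985149/2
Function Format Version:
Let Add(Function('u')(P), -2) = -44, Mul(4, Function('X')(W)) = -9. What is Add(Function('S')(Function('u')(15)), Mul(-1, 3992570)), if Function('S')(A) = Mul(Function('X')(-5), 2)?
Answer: Rational(-7985149, 2) ≈ -3.9926e+6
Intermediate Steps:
Function('X')(W) = Rational(-9, 4) (Function('X')(W) = Mul(Rational(1, 4), -9) = Rational(-9, 4))
Function('u')(P) = -42 (Function('u')(P) = Add(2, -44) = -42)
Function('S')(A) = Rational(-9, 2) (Function('S')(A) = Mul(Rational(-9, 4), 2) = Rational(-9, 2))
Add(Function('S')(Function('u')(15)), Mul(-1, 3992570)) = Add(Rational(-9, 2), Mul(-1, 3992570)) = Add(Rational(-9, 2), -3992570) = Rational(-7985149, 2)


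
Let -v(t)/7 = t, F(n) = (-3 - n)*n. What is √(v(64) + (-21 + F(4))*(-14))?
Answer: √238 ≈ 15.427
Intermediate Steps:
F(n) = n*(-3 - n)
v(t) = -7*t
√(v(64) + (-21 + F(4))*(-14)) = √(-7*64 + (-21 - 1*4*(3 + 4))*(-14)) = √(-448 + (-21 - 1*4*7)*(-14)) = √(-448 + (-21 - 28)*(-14)) = √(-448 - 49*(-14)) = √(-448 + 686) = √238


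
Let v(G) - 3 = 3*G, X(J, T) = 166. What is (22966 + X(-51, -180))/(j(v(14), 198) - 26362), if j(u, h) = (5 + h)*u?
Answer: -23132/17227 ≈ -1.3428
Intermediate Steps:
v(G) = 3 + 3*G
j(u, h) = u*(5 + h)
(22966 + X(-51, -180))/(j(v(14), 198) - 26362) = (22966 + 166)/((3 + 3*14)*(5 + 198) - 26362) = 23132/((3 + 42)*203 - 26362) = 23132/(45*203 - 26362) = 23132/(9135 - 26362) = 23132/(-17227) = 23132*(-1/17227) = -23132/17227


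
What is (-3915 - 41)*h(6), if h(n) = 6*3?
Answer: -71208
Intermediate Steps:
h(n) = 18
(-3915 - 41)*h(6) = (-3915 - 41)*18 = -3956*18 = -71208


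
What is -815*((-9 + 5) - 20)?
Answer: 19560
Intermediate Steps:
-815*((-9 + 5) - 20) = -815*(-4 - 20) = -815*(-24) = 19560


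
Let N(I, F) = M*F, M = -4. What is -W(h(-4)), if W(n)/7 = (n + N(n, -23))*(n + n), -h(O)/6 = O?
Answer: -38976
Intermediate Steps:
N(I, F) = -4*F
h(O) = -6*O
W(n) = 14*n*(92 + n) (W(n) = 7*((n - 4*(-23))*(n + n)) = 7*((n + 92)*(2*n)) = 7*((92 + n)*(2*n)) = 7*(2*n*(92 + n)) = 14*n*(92 + n))
-W(h(-4)) = -14*(-6*(-4))*(92 - 6*(-4)) = -14*24*(92 + 24) = -14*24*116 = -1*38976 = -38976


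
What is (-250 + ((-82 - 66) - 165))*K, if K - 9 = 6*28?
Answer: -99651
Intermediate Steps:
K = 177 (K = 9 + 6*28 = 9 + 168 = 177)
(-250 + ((-82 - 66) - 165))*K = (-250 + ((-82 - 66) - 165))*177 = (-250 + (-148 - 165))*177 = (-250 - 313)*177 = -563*177 = -99651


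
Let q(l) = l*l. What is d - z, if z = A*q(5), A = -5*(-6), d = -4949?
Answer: -5699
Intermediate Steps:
q(l) = l²
A = 30
z = 750 (z = 30*5² = 30*25 = 750)
d - z = -4949 - 1*750 = -4949 - 750 = -5699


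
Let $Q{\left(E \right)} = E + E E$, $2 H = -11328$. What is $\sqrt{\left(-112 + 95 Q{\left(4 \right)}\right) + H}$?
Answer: $2 i \sqrt{969} \approx 62.258 i$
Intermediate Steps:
$H = -5664$ ($H = \frac{1}{2} \left(-11328\right) = -5664$)
$Q{\left(E \right)} = E + E^{2}$
$\sqrt{\left(-112 + 95 Q{\left(4 \right)}\right) + H} = \sqrt{\left(-112 + 95 \cdot 4 \left(1 + 4\right)\right) - 5664} = \sqrt{\left(-112 + 95 \cdot 4 \cdot 5\right) - 5664} = \sqrt{\left(-112 + 95 \cdot 20\right) - 5664} = \sqrt{\left(-112 + 1900\right) - 5664} = \sqrt{1788 - 5664} = \sqrt{-3876} = 2 i \sqrt{969}$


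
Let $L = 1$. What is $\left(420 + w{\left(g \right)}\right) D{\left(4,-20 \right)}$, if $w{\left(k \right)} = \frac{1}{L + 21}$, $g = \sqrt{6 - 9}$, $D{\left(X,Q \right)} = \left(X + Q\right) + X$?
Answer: $- \frac{55446}{11} \approx -5040.5$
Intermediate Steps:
$D{\left(X,Q \right)} = Q + 2 X$ ($D{\left(X,Q \right)} = \left(Q + X\right) + X = Q + 2 X$)
$g = i \sqrt{3}$ ($g = \sqrt{-3} = i \sqrt{3} \approx 1.732 i$)
$w{\left(k \right)} = \frac{1}{22}$ ($w{\left(k \right)} = \frac{1}{1 + 21} = \frac{1}{22}$)
$\left(420 + w{\left(g \right)}\right) D{\left(4,-20 \right)} = \left(420 + \frac{1}{22}\right) \left(-20 + 2 \cdot 4\right) = \frac{9241 \left(-20 + 8\right)}{22} = \frac{9241}{22} \left(-12\right) = - \frac{55446}{11}$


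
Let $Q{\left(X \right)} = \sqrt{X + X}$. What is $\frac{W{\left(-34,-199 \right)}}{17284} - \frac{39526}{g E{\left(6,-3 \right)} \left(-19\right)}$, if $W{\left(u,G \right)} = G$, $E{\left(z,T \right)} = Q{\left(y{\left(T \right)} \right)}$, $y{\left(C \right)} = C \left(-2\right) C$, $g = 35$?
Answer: $- \frac{199}{17284} - \frac{19763 i}{1995} \approx -0.011514 - 9.9063 i$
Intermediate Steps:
$y{\left(C \right)} = - 2 C^{2}$ ($y{\left(C \right)} = - 2 C C = - 2 C^{2}$)
$Q{\left(X \right)} = \sqrt{2} \sqrt{X}$ ($Q{\left(X \right)} = \sqrt{2 X} = \sqrt{2} \sqrt{X}$)
$E{\left(z,T \right)} = 2 \sqrt{- T^{2}}$ ($E{\left(z,T \right)} = \sqrt{2} \sqrt{- 2 T^{2}} = \sqrt{2} \sqrt{2} \sqrt{- T^{2}} = 2 \sqrt{- T^{2}}$)
$\frac{W{\left(-34,-199 \right)}}{17284} - \frac{39526}{g E{\left(6,-3 \right)} \left(-19\right)} = - \frac{199}{17284} - \frac{39526}{35 \cdot 2 \sqrt{- \left(-3\right)^{2}} \left(-19\right)} = \left(-199\right) \frac{1}{17284} - \frac{39526}{35 \cdot 2 \sqrt{\left(-1\right) 9} \left(-19\right)} = - \frac{199}{17284} - \frac{39526}{35 \cdot 2 \sqrt{-9} \left(-19\right)} = - \frac{199}{17284} - \frac{39526}{35 \cdot 2 \cdot 3 i \left(-19\right)} = - \frac{199}{17284} - \frac{39526}{35 \cdot 6 i \left(-19\right)} = - \frac{199}{17284} - \frac{39526}{210 i \left(-19\right)} = - \frac{199}{17284} - \frac{39526}{\left(-3990\right) i} = - \frac{199}{17284} - 39526 \frac{i}{3990} = - \frac{199}{17284} - \frac{19763 i}{1995}$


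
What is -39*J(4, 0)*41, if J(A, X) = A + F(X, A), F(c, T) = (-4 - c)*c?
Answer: -6396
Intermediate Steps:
F(c, T) = c*(-4 - c)
J(A, X) = A - X*(4 + X)
-39*J(4, 0)*41 = -39*(4 - 1*0*(4 + 0))*41 = -39*(4 - 1*0*4)*41 = -39*(4 + 0)*41 = -39*4*41 = -156*41 = -6396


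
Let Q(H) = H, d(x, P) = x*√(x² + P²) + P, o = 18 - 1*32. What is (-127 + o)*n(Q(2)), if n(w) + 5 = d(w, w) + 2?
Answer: 141 - 564*√2 ≈ -656.62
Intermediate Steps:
o = -14 (o = 18 - 32 = -14)
d(x, P) = P + x*√(P² + x²) (d(x, P) = x*√(P² + x²) + P = P + x*√(P² + x²))
n(w) = -3 + w + w*√2*√(w²) (n(w) = -5 + ((w + w*√(w² + w²)) + 2) = -5 + ((w + w*√(2*w²)) + 2) = -5 + ((w + w*(√2*√(w²))) + 2) = -5 + ((w + w*√2*√(w²)) + 2) = -5 + (2 + w + w*√2*√(w²)) = -3 + w + w*√2*√(w²))
(-127 + o)*n(Q(2)) = (-127 - 14)*(-3 + 2 + 2*√2*√(2²)) = -141*(-3 + 2 + 2*√2*√4) = -141*(-3 + 2 + 2*√2*2) = -141*(-3 + 2 + 4*√2) = -141*(-1 + 4*√2) = 141 - 564*√2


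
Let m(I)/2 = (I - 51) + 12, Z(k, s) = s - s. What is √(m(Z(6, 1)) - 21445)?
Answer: I*√21523 ≈ 146.71*I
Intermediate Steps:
Z(k, s) = 0
m(I) = -78 + 2*I (m(I) = 2*((I - 51) + 12) = 2*((-51 + I) + 12) = 2*(-39 + I) = -78 + 2*I)
√(m(Z(6, 1)) - 21445) = √((-78 + 2*0) - 21445) = √((-78 + 0) - 21445) = √(-78 - 21445) = √(-21523) = I*√21523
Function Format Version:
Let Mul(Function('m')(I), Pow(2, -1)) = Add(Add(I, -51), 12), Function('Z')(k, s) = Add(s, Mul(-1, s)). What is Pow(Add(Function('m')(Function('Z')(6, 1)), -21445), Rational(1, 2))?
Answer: Mul(I, Pow(21523, Rational(1, 2))) ≈ Mul(146.71, I)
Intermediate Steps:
Function('Z')(k, s) = 0
Function('m')(I) = Add(-78, Mul(2, I)) (Function('m')(I) = Mul(2, Add(Add(I, -51), 12)) = Mul(2, Add(Add(-51, I), 12)) = Mul(2, Add(-39, I)) = Add(-78, Mul(2, I)))
Pow(Add(Function('m')(Function('Z')(6, 1)), -21445), Rational(1, 2)) = Pow(Add(Add(-78, Mul(2, 0)), -21445), Rational(1, 2)) = Pow(Add(Add(-78, 0), -21445), Rational(1, 2)) = Pow(Add(-78, -21445), Rational(1, 2)) = Pow(-21523, Rational(1, 2)) = Mul(I, Pow(21523, Rational(1, 2)))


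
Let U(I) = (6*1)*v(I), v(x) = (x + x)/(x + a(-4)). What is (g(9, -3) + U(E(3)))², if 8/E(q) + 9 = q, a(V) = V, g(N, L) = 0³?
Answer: 9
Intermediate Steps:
g(N, L) = 0
E(q) = 8/(-9 + q)
v(x) = 2*x/(-4 + x) (v(x) = (x + x)/(x - 4) = (2*x)/(-4 + x) = 2*x/(-4 + x))
U(I) = 12*I/(-4 + I) (U(I) = (6*1)*(2*I/(-4 + I)) = 6*(2*I/(-4 + I)) = 12*I/(-4 + I))
(g(9, -3) + U(E(3)))² = (0 + 12*(8/(-9 + 3))/(-4 + 8/(-9 + 3)))² = (0 + 12*(8/(-6))/(-4 + 8/(-6)))² = (0 + 12*(8*(-⅙))/(-4 + 8*(-⅙)))² = (0 + 12*(-4/3)/(-4 - 4/3))² = (0 + 12*(-4/3)/(-16/3))² = (0 + 12*(-4/3)*(-3/16))² = (0 + 3)² = 3² = 9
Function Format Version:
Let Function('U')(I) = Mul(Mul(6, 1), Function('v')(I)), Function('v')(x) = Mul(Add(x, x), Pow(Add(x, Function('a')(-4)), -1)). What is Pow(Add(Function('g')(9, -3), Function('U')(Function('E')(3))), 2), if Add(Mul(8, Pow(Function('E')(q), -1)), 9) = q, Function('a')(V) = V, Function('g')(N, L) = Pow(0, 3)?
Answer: 9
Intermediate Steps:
Function('g')(N, L) = 0
Function('E')(q) = Mul(8, Pow(Add(-9, q), -1))
Function('v')(x) = Mul(2, x, Pow(Add(-4, x), -1)) (Function('v')(x) = Mul(Add(x, x), Pow(Add(x, -4), -1)) = Mul(Mul(2, x), Pow(Add(-4, x), -1)) = Mul(2, x, Pow(Add(-4, x), -1)))
Function('U')(I) = Mul(12, I, Pow(Add(-4, I), -1)) (Function('U')(I) = Mul(Mul(6, 1), Mul(2, I, Pow(Add(-4, I), -1))) = Mul(6, Mul(2, I, Pow(Add(-4, I), -1))) = Mul(12, I, Pow(Add(-4, I), -1)))
Pow(Add(Function('g')(9, -3), Function('U')(Function('E')(3))), 2) = Pow(Add(0, Mul(12, Mul(8, Pow(Add(-9, 3), -1)), Pow(Add(-4, Mul(8, Pow(Add(-9, 3), -1))), -1))), 2) = Pow(Add(0, Mul(12, Mul(8, Pow(-6, -1)), Pow(Add(-4, Mul(8, Pow(-6, -1))), -1))), 2) = Pow(Add(0, Mul(12, Mul(8, Rational(-1, 6)), Pow(Add(-4, Mul(8, Rational(-1, 6))), -1))), 2) = Pow(Add(0, Mul(12, Rational(-4, 3), Pow(Add(-4, Rational(-4, 3)), -1))), 2) = Pow(Add(0, Mul(12, Rational(-4, 3), Pow(Rational(-16, 3), -1))), 2) = Pow(Add(0, Mul(12, Rational(-4, 3), Rational(-3, 16))), 2) = Pow(Add(0, 3), 2) = Pow(3, 2) = 9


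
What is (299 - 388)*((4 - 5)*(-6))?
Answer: -534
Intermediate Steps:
(299 - 388)*((4 - 5)*(-6)) = -(-89)*(-6) = -89*6 = -534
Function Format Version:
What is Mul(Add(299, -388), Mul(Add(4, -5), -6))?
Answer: -534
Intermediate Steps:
Mul(Add(299, -388), Mul(Add(4, -5), -6)) = Mul(-89, Mul(-1, -6)) = Mul(-89, 6) = -534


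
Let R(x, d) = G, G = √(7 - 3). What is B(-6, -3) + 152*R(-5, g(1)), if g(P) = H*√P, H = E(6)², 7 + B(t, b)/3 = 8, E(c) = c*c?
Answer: 307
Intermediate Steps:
E(c) = c²
B(t, b) = 3 (B(t, b) = -21 + 3*8 = -21 + 24 = 3)
G = 2 (G = √4 = 2)
H = 1296 (H = (6²)² = 36² = 1296)
g(P) = 1296*√P
R(x, d) = 2
B(-6, -3) + 152*R(-5, g(1)) = 3 + 152*2 = 3 + 304 = 307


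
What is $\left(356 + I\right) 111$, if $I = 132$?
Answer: $54168$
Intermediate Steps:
$\left(356 + I\right) 111 = \left(356 + 132\right) 111 = 488 \cdot 111 = 54168$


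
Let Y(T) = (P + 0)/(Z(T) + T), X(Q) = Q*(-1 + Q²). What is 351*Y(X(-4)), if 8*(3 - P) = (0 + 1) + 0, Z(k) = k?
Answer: -2691/320 ≈ -8.4094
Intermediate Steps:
P = 23/8 (P = 3 - ((0 + 1) + 0)/8 = 3 - (1 + 0)/8 = 3 - ⅛*1 = 3 - ⅛ = 23/8 ≈ 2.8750)
Y(T) = 23/(16*T) (Y(T) = (23/8 + 0)/(T + T) = 23/(8*((2*T))) = 23*(1/(2*T))/8 = 23/(16*T))
351*Y(X(-4)) = 351*(23/(16*((-4)³ - 1*(-4)))) = 351*(23/(16*(-64 + 4))) = 351*((23/16)/(-60)) = 351*((23/16)*(-1/60)) = 351*(-23/960) = -2691/320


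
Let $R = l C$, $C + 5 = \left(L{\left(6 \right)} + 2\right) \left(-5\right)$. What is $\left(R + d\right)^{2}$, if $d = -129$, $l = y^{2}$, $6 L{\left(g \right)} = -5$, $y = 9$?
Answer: $\frac{4052169}{4} \approx 1.013 \cdot 10^{6}$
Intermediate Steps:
$L{\left(g \right)} = - \frac{5}{6}$ ($L{\left(g \right)} = \frac{1}{6} \left(-5\right) = - \frac{5}{6}$)
$l = 81$ ($l = 9^{2} = 81$)
$C = - \frac{65}{6}$ ($C = -5 + \left(- \frac{5}{6} + 2\right) \left(-5\right) = -5 + \frac{7}{6} \left(-5\right) = -5 - \frac{35}{6} = - \frac{65}{6} \approx -10.833$)
$R = - \frac{1755}{2}$ ($R = 81 \left(- \frac{65}{6}\right) = - \frac{1755}{2} \approx -877.5$)
$\left(R + d\right)^{2} = \left(- \frac{1755}{2} - 129\right)^{2} = \left(- \frac{2013}{2}\right)^{2} = \frac{4052169}{4}$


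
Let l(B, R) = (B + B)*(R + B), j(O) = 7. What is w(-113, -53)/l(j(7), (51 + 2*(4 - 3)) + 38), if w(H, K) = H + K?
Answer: -83/686 ≈ -0.12099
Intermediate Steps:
l(B, R) = 2*B*(B + R) (l(B, R) = (2*B)*(B + R) = 2*B*(B + R))
w(-113, -53)/l(j(7), (51 + 2*(4 - 3)) + 38) = (-113 - 53)/((2*7*(7 + ((51 + 2*(4 - 3)) + 38)))) = -166*1/(14*(7 + ((51 + 2*1) + 38))) = -166*1/(14*(7 + ((51 + 2) + 38))) = -166*1/(14*(7 + (53 + 38))) = -166*1/(14*(7 + 91)) = -166/(2*7*98) = -166/1372 = -166*1/1372 = -83/686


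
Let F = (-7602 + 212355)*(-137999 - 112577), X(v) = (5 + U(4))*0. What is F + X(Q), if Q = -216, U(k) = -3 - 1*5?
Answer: -51306187728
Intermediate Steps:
U(k) = -8 (U(k) = -3 - 5 = -8)
X(v) = 0 (X(v) = (5 - 8)*0 = -3*0 = 0)
F = -51306187728 (F = 204753*(-250576) = -51306187728)
F + X(Q) = -51306187728 + 0 = -51306187728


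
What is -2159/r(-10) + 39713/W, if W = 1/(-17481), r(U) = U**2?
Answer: -69422297459/100 ≈ -6.9422e+8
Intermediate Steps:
W = -1/17481 ≈ -5.7205e-5
-2159/r(-10) + 39713/W = -2159/((-10)**2) + 39713/(-1/17481) = -2159/100 + 39713*(-17481) = -2159*1/100 - 694222953 = -2159/100 - 694222953 = -69422297459/100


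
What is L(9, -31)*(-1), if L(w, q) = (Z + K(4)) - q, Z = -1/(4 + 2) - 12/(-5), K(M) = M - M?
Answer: -997/30 ≈ -33.233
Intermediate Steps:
K(M) = 0
Z = 67/30 (Z = -1/6 - 12*(-⅕) = -1*⅙ + 12/5 = -⅙ + 12/5 = 67/30 ≈ 2.2333)
L(w, q) = 67/30 - q (L(w, q) = (67/30 + 0) - q = 67/30 - q)
L(9, -31)*(-1) = (67/30 - 1*(-31))*(-1) = (67/30 + 31)*(-1) = (997/30)*(-1) = -997/30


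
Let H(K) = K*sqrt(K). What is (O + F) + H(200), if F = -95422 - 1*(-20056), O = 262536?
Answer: 187170 + 2000*sqrt(2) ≈ 1.9000e+5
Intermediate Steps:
H(K) = K**(3/2)
F = -75366 (F = -95422 + 20056 = -75366)
(O + F) + H(200) = (262536 - 75366) + 200**(3/2) = 187170 + 2000*sqrt(2)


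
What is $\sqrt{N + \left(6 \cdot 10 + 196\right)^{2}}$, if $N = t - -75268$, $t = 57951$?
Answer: $\sqrt{198755} \approx 445.82$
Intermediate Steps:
$N = 133219$ ($N = 57951 - -75268 = 57951 + 75268 = 133219$)
$\sqrt{N + \left(6 \cdot 10 + 196\right)^{2}} = \sqrt{133219 + \left(6 \cdot 10 + 196\right)^{2}} = \sqrt{133219 + \left(60 + 196\right)^{2}} = \sqrt{133219 + 256^{2}} = \sqrt{133219 + 65536} = \sqrt{198755}$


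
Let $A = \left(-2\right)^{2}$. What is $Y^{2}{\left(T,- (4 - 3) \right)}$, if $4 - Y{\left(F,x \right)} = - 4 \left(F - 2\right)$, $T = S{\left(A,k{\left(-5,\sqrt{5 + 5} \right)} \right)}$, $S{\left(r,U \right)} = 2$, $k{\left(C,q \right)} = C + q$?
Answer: $16$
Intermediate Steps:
$A = 4$
$T = 2$
$Y{\left(F,x \right)} = -4 + 4 F$ ($Y{\left(F,x \right)} = 4 - - 4 \left(F - 2\right) = 4 - - 4 \left(-2 + F\right) = 4 - \left(8 - 4 F\right) = 4 + \left(-8 + 4 F\right) = -4 + 4 F$)
$Y^{2}{\left(T,- (4 - 3) \right)} = \left(-4 + 4 \cdot 2\right)^{2} = \left(-4 + 8\right)^{2} = 4^{2} = 16$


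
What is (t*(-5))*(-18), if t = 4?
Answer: 360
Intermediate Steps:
(t*(-5))*(-18) = (4*(-5))*(-18) = -20*(-18) = 360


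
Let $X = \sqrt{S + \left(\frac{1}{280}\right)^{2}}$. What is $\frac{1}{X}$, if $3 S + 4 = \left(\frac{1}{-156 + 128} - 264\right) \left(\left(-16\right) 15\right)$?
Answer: $\frac{280 \sqrt{14903347209}}{4967782403} \approx 0.0068808$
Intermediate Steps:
$S = \frac{443552}{21}$ ($S = - \frac{4}{3} + \frac{\left(\frac{1}{-156 + 128} - 264\right) \left(\left(-16\right) 15\right)}{3} = - \frac{4}{3} + \frac{\left(\frac{1}{-28} - 264\right) \left(-240\right)}{3} = - \frac{4}{3} + \frac{\left(- \frac{1}{28} - 264\right) \left(-240\right)}{3} = - \frac{4}{3} + \frac{\left(- \frac{7393}{28}\right) \left(-240\right)}{3} = - \frac{4}{3} + \frac{1}{3} \cdot \frac{443580}{7} = - \frac{4}{3} + \frac{147860}{7} = \frac{443552}{21} \approx 21122.0$)
$X = \frac{\sqrt{14903347209}}{840}$ ($X = \sqrt{\frac{443552}{21} + \left(\frac{1}{280}\right)^{2}} = \sqrt{\frac{443552}{21} + \frac{1}{78400}} = \sqrt{\frac{4967782403}{235200}} = \frac{\sqrt{14903347209}}{840} \approx 145.33$)
$\frac{1}{X} = \frac{1}{\frac{1}{840} \sqrt{14903347209}} = \frac{280 \sqrt{14903347209}}{4967782403}$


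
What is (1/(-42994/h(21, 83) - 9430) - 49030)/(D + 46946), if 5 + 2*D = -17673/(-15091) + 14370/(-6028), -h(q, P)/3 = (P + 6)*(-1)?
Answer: -20842458140462387/19955237466430625 ≈ -1.0445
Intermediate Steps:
h(q, P) = 18 + 3*P (h(q, P) = -3*(P + 6)*(-1) = -3*(6 + P)*(-1) = -3*(-6 - P) = 18 + 3*P)
D = -282583783/90968548 (D = -5/2 + (-17673/(-15091) + 14370/(-6028))/2 = -5/2 + (-17673*(-1/15091) + 14370*(-1/6028))/2 = -5/2 + (17673/15091 - 7185/3014)/2 = -5/2 + (1/2)*(-55162413/45484274) = -5/2 - 55162413/90968548 = -282583783/90968548 ≈ -3.1064)
(1/(-42994/h(21, 83) - 9430) - 49030)/(D + 46946) = (1/(-42994/(18 + 3*83) - 9430) - 49030)/(-282583783/90968548 + 46946) = (1/(-42994/(18 + 249) - 9430) - 49030)/(4270326870625/90968548) = (1/(-42994/267 - 9430) - 49030)*(90968548/4270326870625) = (1/(-2560804/267) - 49030)*(90968548/4270326870625) = (-267/2560804 - 49030)*(90968548/4270326870625) = -125556220387/2560804*90968548/4270326870625 = -20842458140462387/19955237466430625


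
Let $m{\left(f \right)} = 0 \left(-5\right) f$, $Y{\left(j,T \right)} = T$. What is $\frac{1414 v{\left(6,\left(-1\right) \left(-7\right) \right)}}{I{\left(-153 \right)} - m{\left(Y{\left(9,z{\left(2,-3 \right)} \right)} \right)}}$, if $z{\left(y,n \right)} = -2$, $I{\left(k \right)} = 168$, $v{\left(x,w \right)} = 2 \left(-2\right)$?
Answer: $- \frac{101}{3} \approx -33.667$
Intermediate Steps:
$v{\left(x,w \right)} = -4$
$m{\left(f \right)} = 0$ ($m{\left(f \right)} = 0 f = 0$)
$\frac{1414 v{\left(6,\left(-1\right) \left(-7\right) \right)}}{I{\left(-153 \right)} - m{\left(Y{\left(9,z{\left(2,-3 \right)} \right)} \right)}} = \frac{1414 \left(-4\right)}{168 - 0} = - \frac{5656}{168 + 0} = - \frac{5656}{168} = \left(-5656\right) \frac{1}{168} = - \frac{101}{3}$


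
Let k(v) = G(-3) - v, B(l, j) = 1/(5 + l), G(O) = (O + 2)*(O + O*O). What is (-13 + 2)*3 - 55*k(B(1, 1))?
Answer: 1837/6 ≈ 306.17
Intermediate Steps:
G(O) = (2 + O)*(O + O**2)
k(v) = -6 - v (k(v) = -3*(2 + (-3)**2 + 3*(-3)) - v = -3*(2 + 9 - 9) - v = -3*2 - v = -6 - v)
(-13 + 2)*3 - 55*k(B(1, 1)) = (-13 + 2)*3 - 55*(-6 - 1/(5 + 1)) = -11*3 - 55*(-6 - 1/6) = -33 - 55*(-6 - 1*1/6) = -33 - 55*(-6 - 1/6) = -33 - 55*(-37/6) = -33 + 2035/6 = 1837/6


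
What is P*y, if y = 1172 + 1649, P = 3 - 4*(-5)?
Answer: 64883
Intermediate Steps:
P = 23 (P = 3 + 20 = 23)
y = 2821
P*y = 23*2821 = 64883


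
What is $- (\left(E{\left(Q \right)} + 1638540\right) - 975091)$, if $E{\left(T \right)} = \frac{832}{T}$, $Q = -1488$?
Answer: $- \frac{61700705}{93} \approx -6.6345 \cdot 10^{5}$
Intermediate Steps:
$- (\left(E{\left(Q \right)} + 1638540\right) - 975091) = - (\left(\frac{832}{-1488} + 1638540\right) - 975091) = - (\left(832 \left(- \frac{1}{1488}\right) + 1638540\right) - 975091) = - (\left(- \frac{52}{93} + 1638540\right) - 975091) = - (\frac{152384168}{93} - 975091) = \left(-1\right) \frac{61700705}{93} = - \frac{61700705}{93}$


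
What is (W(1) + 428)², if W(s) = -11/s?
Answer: 173889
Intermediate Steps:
(W(1) + 428)² = (-11/1 + 428)² = (-11*1 + 428)² = (-11 + 428)² = 417² = 173889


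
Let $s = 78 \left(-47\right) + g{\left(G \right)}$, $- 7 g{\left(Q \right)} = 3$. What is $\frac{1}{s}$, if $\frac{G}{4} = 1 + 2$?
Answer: $- \frac{7}{25665} \approx -0.00027274$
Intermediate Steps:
$G = 12$ ($G = 4 \left(1 + 2\right) = 4 \cdot 3 = 12$)
$g{\left(Q \right)} = - \frac{3}{7}$ ($g{\left(Q \right)} = \left(- \frac{1}{7}\right) 3 = - \frac{3}{7}$)
$s = - \frac{25665}{7}$ ($s = 78 \left(-47\right) - \frac{3}{7} = -3666 - \frac{3}{7} = - \frac{25665}{7} \approx -3666.4$)
$\frac{1}{s} = \frac{1}{- \frac{25665}{7}} = - \frac{7}{25665}$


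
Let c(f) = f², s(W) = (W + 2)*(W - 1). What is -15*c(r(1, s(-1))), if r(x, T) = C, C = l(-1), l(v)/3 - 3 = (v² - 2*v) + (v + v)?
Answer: -2160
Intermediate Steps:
s(W) = (-1 + W)*(2 + W) (s(W) = (2 + W)*(-1 + W) = (-1 + W)*(2 + W))
l(v) = 9 + 3*v² (l(v) = 9 + 3*((v² - 2*v) + (v + v)) = 9 + 3*((v² - 2*v) + 2*v) = 9 + 3*v²)
C = 12 (C = 9 + 3*(-1)² = 9 + 3*1 = 9 + 3 = 12)
r(x, T) = 12
-15*c(r(1, s(-1))) = -15*12² = -15*144 = -2160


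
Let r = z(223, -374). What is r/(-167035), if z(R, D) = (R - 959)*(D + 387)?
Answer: 9568/167035 ≈ 0.057281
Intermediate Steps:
z(R, D) = (-959 + R)*(387 + D)
r = -9568 (r = -371133 - 959*(-374) + 387*223 - 374*223 = -371133 + 358666 + 86301 - 83402 = -9568)
r/(-167035) = -9568/(-167035) = -9568*(-1/167035) = 9568/167035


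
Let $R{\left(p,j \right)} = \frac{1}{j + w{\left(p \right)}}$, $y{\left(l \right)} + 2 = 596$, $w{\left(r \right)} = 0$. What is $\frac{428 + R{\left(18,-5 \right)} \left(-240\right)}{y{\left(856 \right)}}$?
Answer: $\frac{238}{297} \approx 0.80135$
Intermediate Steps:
$y{\left(l \right)} = 594$ ($y{\left(l \right)} = -2 + 596 = 594$)
$R{\left(p,j \right)} = \frac{1}{j}$ ($R{\left(p,j \right)} = \frac{1}{j + 0} = \frac{1}{j}$)
$\frac{428 + R{\left(18,-5 \right)} \left(-240\right)}{y{\left(856 \right)}} = \frac{428 + \frac{1}{-5} \left(-240\right)}{594} = \left(428 - -48\right) \frac{1}{594} = \left(428 + 48\right) \frac{1}{594} = 476 \cdot \frac{1}{594} = \frac{238}{297}$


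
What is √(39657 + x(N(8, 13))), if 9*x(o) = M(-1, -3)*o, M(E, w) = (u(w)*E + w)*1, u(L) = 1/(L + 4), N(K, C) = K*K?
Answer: √356657/3 ≈ 199.07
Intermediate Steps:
N(K, C) = K²
u(L) = 1/(4 + L)
M(E, w) = w + E/(4 + w) (M(E, w) = (E/(4 + w) + w)*1 = (w + E/(4 + w))*1 = w + E/(4 + w))
x(o) = -4*o/9 (x(o) = (((-1 - 3*(4 - 3))/(4 - 3))*o)/9 = (((-1 - 3*1)/1)*o)/9 = ((1*(-1 - 3))*o)/9 = ((1*(-4))*o)/9 = (-4*o)/9 = -4*o/9)
√(39657 + x(N(8, 13))) = √(39657 - 4/9*8²) = √(39657 - 4/9*64) = √(39657 - 256/9) = √(356657/9) = √356657/3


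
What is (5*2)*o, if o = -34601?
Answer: -346010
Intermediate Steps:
(5*2)*o = (5*2)*(-34601) = 10*(-34601) = -346010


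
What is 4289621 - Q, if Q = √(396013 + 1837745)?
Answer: 4289621 - √2233758 ≈ 4.2881e+6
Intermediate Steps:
Q = √2233758 ≈ 1494.6
4289621 - Q = 4289621 - √2233758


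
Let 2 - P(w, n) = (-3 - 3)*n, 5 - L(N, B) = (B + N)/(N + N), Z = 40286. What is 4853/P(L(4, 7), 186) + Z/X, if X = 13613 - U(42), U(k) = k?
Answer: 110899811/15172378 ≈ 7.3093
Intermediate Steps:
L(N, B) = 5 - (B + N)/(2*N) (L(N, B) = 5 - (B + N)/(N + N) = 5 - (B + N)/(2*N))
P(w, n) = 2 + 6*n (P(w, n) = 2 - (-3 - 3)*n = 2 - (-6)*n = 2 + 6*n)
X = 13571 (X = 13613 - 1*42 = 13613 - 42 = 13571)
4853/P(L(4, 7), 186) + Z/X = 4853/(2 + 6*186) + 40286/13571 = 4853/(2 + 1116) + 40286*(1/13571) = 4853/1118 + 40286/13571 = 110899811/15172378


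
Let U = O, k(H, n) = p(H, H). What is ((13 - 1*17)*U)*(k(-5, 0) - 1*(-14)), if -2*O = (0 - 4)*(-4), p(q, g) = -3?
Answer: 352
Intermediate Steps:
k(H, n) = -3
O = -8 (O = -(0 - 4)*(-4)/2 = -(-2)*(-4) = -½*16 = -8)
U = -8
((13 - 1*17)*U)*(k(-5, 0) - 1*(-14)) = ((13 - 1*17)*(-8))*(-3 - 1*(-14)) = ((13 - 17)*(-8))*(-3 + 14) = -4*(-8)*11 = 32*11 = 352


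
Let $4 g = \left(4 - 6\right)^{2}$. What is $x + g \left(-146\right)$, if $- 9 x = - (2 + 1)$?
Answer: $- \frac{437}{3} \approx -145.67$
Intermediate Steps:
$g = 1$ ($g = \frac{\left(4 - 6\right)^{2}}{4} = \frac{\left(-2\right)^{2}}{4} = \frac{1}{4} \cdot 4 = 1$)
$x = \frac{1}{3}$ ($x = - \frac{\left(-1\right) \left(2 + 1\right)}{9} = - \frac{\left(-1\right) 3}{9} = \left(- \frac{1}{9}\right) \left(-3\right) = \frac{1}{3} \approx 0.33333$)
$x + g \left(-146\right) = \frac{1}{3} + 1 \left(-146\right) = \frac{1}{3} - 146 = - \frac{437}{3}$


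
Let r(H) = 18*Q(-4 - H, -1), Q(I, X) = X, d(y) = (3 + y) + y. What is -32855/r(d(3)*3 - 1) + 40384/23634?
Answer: 43178999/23634 ≈ 1827.0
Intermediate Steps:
d(y) = 3 + 2*y
r(H) = -18 (r(H) = 18*(-1) = -18)
-32855/r(d(3)*3 - 1) + 40384/23634 = -32855/(-18) + 40384/23634 = -32855*(-1/18) + 40384*(1/23634) = 32855/18 + 20192/11817 = 43178999/23634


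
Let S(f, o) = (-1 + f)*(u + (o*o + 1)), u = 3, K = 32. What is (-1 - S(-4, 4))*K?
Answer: 3168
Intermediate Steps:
S(f, o) = (-1 + f)*(4 + o²) (S(f, o) = (-1 + f)*(3 + (o*o + 1)) = (-1 + f)*(3 + (o² + 1)) = (-1 + f)*(3 + (1 + o²)) = (-1 + f)*(4 + o²))
(-1 - S(-4, 4))*K = (-1 - (-4 - 1*4² + 4*(-4) - 4*4²))*32 = (-1 - (-4 - 1*16 - 16 - 4*16))*32 = (-1 - (-4 - 16 - 16 - 64))*32 = (-1 - 1*(-100))*32 = (-1 + 100)*32 = 99*32 = 3168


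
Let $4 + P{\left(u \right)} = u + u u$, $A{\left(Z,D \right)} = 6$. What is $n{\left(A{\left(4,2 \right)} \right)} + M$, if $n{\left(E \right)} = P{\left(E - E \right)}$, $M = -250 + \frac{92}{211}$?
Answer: $- \frac{53502}{211} \approx -253.56$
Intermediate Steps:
$M = - \frac{52658}{211}$ ($M = -250 + 92 \cdot \frac{1}{211} = -250 + \frac{92}{211} = - \frac{52658}{211} \approx -249.56$)
$P{\left(u \right)} = -4 + u + u^{2}$ ($P{\left(u \right)} = -4 + \left(u + u u\right) = -4 + \left(u + u^{2}\right) = -4 + u + u^{2}$)
$n{\left(E \right)} = -4$ ($n{\left(E \right)} = -4 + \left(E - E\right) + \left(E - E\right)^{2} = -4 + 0 + 0^{2} = -4 + 0 + 0 = -4$)
$n{\left(A{\left(4,2 \right)} \right)} + M = -4 - \frac{52658}{211} = - \frac{53502}{211}$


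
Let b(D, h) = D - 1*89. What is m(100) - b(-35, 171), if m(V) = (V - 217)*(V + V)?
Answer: -23276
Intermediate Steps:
b(D, h) = -89 + D (b(D, h) = D - 89 = -89 + D)
m(V) = 2*V*(-217 + V) (m(V) = (-217 + V)*(2*V) = 2*V*(-217 + V))
m(100) - b(-35, 171) = 2*100*(-217 + 100) - (-89 - 35) = 2*100*(-117) - 1*(-124) = -23400 + 124 = -23276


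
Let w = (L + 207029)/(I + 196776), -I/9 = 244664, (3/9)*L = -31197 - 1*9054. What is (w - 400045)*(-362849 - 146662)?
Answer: 34059550171178753/167100 ≈ 2.0383e+11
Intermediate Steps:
L = -120753 (L = 3*(-31197 - 1*9054) = 3*(-31197 - 9054) = 3*(-40251) = -120753)
I = -2201976 (I = -9*244664 = -2201976)
w = -21569/501300 (w = (-120753 + 207029)/(-2201976 + 196776) = 86276/(-2005200) = 86276*(-1/2005200) = -21569/501300 ≈ -0.043026)
(w - 400045)*(-362849 - 146662) = (-21569/501300 - 400045)*(-362849 - 146662) = -200542580069/501300*(-509511) = 34059550171178753/167100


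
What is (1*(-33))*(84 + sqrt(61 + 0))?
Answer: -2772 - 33*sqrt(61) ≈ -3029.7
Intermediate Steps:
(1*(-33))*(84 + sqrt(61 + 0)) = -33*(84 + sqrt(61)) = -2772 - 33*sqrt(61)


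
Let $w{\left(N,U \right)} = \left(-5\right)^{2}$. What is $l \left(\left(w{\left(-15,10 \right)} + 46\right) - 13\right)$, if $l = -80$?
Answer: $-4640$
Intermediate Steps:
$w{\left(N,U \right)} = 25$
$l \left(\left(w{\left(-15,10 \right)} + 46\right) - 13\right) = - 80 \left(\left(25 + 46\right) - 13\right) = - 80 \left(71 - 13\right) = \left(-80\right) 58 = -4640$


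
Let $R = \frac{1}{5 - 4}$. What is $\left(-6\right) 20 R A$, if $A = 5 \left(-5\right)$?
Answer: $3000$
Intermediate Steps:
$A = -25$
$R = 1$ ($R = 1^{-1} = 1$)
$\left(-6\right) 20 R A = \left(-6\right) 20 \cdot 1 \left(-25\right) = \left(-120\right) \left(-25\right) = 3000$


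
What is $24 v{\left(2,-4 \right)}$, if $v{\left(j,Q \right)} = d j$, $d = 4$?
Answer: $192$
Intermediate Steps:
$v{\left(j,Q \right)} = 4 j$
$24 v{\left(2,-4 \right)} = 24 \cdot 4 \cdot 2 = 24 \cdot 8 = 192$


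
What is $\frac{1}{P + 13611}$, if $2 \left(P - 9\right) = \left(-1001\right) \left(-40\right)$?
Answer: $\frac{1}{33640} \approx 2.9727 \cdot 10^{-5}$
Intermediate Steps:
$P = 20029$ ($P = 9 + \frac{\left(-1001\right) \left(-40\right)}{2} = 9 + \frac{1}{2} \cdot 40040 = 9 + 20020 = 20029$)
$\frac{1}{P + 13611} = \frac{1}{20029 + 13611} = \frac{1}{33640}$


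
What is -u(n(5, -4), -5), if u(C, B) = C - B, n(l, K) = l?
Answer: -10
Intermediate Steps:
-u(n(5, -4), -5) = -(5 - 1*(-5)) = -(5 + 5) = -1*10 = -10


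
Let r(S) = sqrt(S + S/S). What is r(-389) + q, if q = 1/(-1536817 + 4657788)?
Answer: 1/3120971 + 2*I*sqrt(97) ≈ 3.2041e-7 + 19.698*I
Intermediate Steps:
r(S) = sqrt(1 + S) (r(S) = sqrt(S + 1) = sqrt(1 + S))
q = 1/3120971 ≈ 3.2041e-7
r(-389) + q = sqrt(1 - 389) + 1/3120971 = sqrt(-388) + 1/3120971 = 2*I*sqrt(97) + 1/3120971 = 1/3120971 + 2*I*sqrt(97)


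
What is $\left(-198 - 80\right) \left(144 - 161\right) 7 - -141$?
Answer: $33223$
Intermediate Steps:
$\left(-198 - 80\right) \left(144 - 161\right) 7 - -141 = \left(-278\right) \left(-17\right) 7 + 141 = 4726 \cdot 7 + 141 = 33082 + 141 = 33223$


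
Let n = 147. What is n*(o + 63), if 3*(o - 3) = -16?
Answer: 8918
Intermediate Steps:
o = -7/3 (o = 3 + (⅓)*(-16) = 3 - 16/3 = -7/3 ≈ -2.3333)
n*(o + 63) = 147*(-7/3 + 63) = 147*(182/3) = 8918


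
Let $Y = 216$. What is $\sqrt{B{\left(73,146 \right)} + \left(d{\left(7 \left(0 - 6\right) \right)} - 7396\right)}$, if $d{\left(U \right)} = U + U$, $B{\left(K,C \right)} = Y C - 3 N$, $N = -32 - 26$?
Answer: $\sqrt{24230} \approx 155.66$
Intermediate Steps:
$N = -58$
$B{\left(K,C \right)} = 174 + 216 C$ ($B{\left(K,C \right)} = 216 C - -174 = 216 C + 174 = 174 + 216 C$)
$d{\left(U \right)} = 2 U$
$\sqrt{B{\left(73,146 \right)} + \left(d{\left(7 \left(0 - 6\right) \right)} - 7396\right)} = \sqrt{\left(174 + 216 \cdot 146\right) + \left(2 \cdot 7 \left(0 - 6\right) - 7396\right)} = \sqrt{\left(174 + 31536\right) - \left(7396 - 2 \cdot 7 \left(-6\right)\right)} = \sqrt{31710 + \left(2 \left(-42\right) - 7396\right)} = \sqrt{31710 - 7480} = \sqrt{24230}$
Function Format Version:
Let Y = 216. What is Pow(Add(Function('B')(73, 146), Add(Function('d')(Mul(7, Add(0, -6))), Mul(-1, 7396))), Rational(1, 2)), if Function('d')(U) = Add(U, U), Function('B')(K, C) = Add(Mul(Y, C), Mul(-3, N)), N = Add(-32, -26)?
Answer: Pow(24230, Rational(1, 2)) ≈ 155.66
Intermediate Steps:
N = -58
Function('B')(K, C) = Add(174, Mul(216, C)) (Function('B')(K, C) = Add(Mul(216, C), Mul(-3, -58)) = Add(Mul(216, C), 174) = Add(174, Mul(216, C)))
Function('d')(U) = Mul(2, U)
Pow(Add(Function('B')(73, 146), Add(Function('d')(Mul(7, Add(0, -6))), Mul(-1, 7396))), Rational(1, 2)) = Pow(Add(Add(174, Mul(216, 146)), Add(Mul(2, Mul(7, Add(0, -6))), Mul(-1, 7396))), Rational(1, 2)) = Pow(Add(Add(174, 31536), Add(Mul(2, Mul(7, -6)), -7396)), Rational(1, 2)) = Pow(Add(31710, Add(Mul(2, -42), -7396)), Rational(1, 2)) = Pow(Add(31710, Add(-84, -7396)), Rational(1, 2)) = Pow(Add(31710, -7480), Rational(1, 2)) = Pow(24230, Rational(1, 2))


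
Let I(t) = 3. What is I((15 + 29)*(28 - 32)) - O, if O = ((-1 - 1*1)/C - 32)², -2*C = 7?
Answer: -48253/49 ≈ -984.75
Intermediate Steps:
C = -7/2 (C = -½*7 = -7/2 ≈ -3.5000)
O = 48400/49 (O = ((-1 - 1*1)/(-7/2) - 32)² = ((-1 - 1)*(-2/7) - 32)² = (-2*(-2/7) - 32)² = (4/7 - 32)² = (-220/7)² = 48400/49 ≈ 987.75)
I((15 + 29)*(28 - 32)) - O = 3 - 1*48400/49 = 3 - 48400/49 = -48253/49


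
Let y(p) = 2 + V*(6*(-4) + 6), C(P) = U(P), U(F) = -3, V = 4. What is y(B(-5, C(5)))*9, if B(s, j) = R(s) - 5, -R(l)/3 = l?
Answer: -630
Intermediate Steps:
C(P) = -3
R(l) = -3*l
B(s, j) = -5 - 3*s (B(s, j) = -3*s - 5 = -5 - 3*s)
y(p) = -70 (y(p) = 2 + 4*(6*(-4) + 6) = 2 + 4*(-24 + 6) = 2 + 4*(-18) = 2 - 72 = -70)
y(B(-5, C(5)))*9 = -70*9 = -630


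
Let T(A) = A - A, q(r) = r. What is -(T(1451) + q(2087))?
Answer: -2087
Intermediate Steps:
T(A) = 0
-(T(1451) + q(2087)) = -(0 + 2087) = -1*2087 = -2087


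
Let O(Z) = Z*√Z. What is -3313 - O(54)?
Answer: -3313 - 162*√6 ≈ -3709.8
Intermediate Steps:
O(Z) = Z^(3/2)
-3313 - O(54) = -3313 - 54^(3/2) = -3313 - 162*√6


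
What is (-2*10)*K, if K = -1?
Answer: 20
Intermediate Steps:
(-2*10)*K = -2*10*(-1) = -20*(-1) = 20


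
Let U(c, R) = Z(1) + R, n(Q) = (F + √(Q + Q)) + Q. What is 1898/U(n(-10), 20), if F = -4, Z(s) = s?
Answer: 1898/21 ≈ 90.381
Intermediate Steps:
n(Q) = -4 + Q + √2*√Q (n(Q) = (-4 + √(Q + Q)) + Q = (-4 + √(2*Q)) + Q = (-4 + √2*√Q) + Q = -4 + Q + √2*√Q)
U(c, R) = 1 + R
1898/U(n(-10), 20) = 1898/(1 + 20) = 1898/21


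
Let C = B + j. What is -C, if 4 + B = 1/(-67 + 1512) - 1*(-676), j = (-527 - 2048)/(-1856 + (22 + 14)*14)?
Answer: -1316568307/1953640 ≈ -673.91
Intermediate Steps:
j = 2575/1352 (j = -2575/(-1856 + 36*14) = -2575/(-1856 + 504) = -2575/(-1352) = -2575*(-1/1352) = 2575/1352 ≈ 1.9046)
B = 971041/1445 (B = -4 + (1/(-67 + 1512) - 1*(-676)) = -4 + (1/1445 + 676) = -4 + 976821/1445 = 971041/1445 ≈ 672.00)
C = 1316568307/1953640 (C = 971041/1445 + 2575/1352 = 1316568307/1953640 ≈ 673.91)
-C = -1*1316568307/1953640 = -1316568307/1953640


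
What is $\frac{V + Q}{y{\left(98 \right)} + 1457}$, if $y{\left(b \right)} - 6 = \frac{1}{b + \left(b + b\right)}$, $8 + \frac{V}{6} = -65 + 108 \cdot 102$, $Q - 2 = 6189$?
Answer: $\frac{21123606}{430123} \approx 49.111$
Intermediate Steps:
$Q = 6191$ ($Q = 2 + 6189 = 6191$)
$V = 65658$ ($V = -48 + 6 \left(-65 + 108 \cdot 102\right) = -48 + 6 \left(-65 + 11016\right) = -48 + 6 \cdot 10951 = -48 + 65706 = 65658$)
$y{\left(b \right)} = 6 + \frac{1}{3 b}$ ($y{\left(b \right)} = 6 + \frac{1}{b + \left(b + b\right)} = 6 + \frac{1}{b + 2 b} = 6 + \frac{1}{3 b}$)
$\frac{V + Q}{y{\left(98 \right)} + 1457} = \frac{65658 + 6191}{\left(6 + \frac{1}{3 \cdot 98}\right) + 1457} = \frac{71849}{\left(6 + \frac{1}{3} \cdot \frac{1}{98}\right) + 1457} = \frac{71849}{\left(6 + \frac{1}{294}\right) + 1457} = \frac{71849}{\frac{1765}{294} + 1457} = \frac{71849}{\frac{430123}{294}} = 71849 \cdot \frac{294}{430123} = \frac{21123606}{430123}$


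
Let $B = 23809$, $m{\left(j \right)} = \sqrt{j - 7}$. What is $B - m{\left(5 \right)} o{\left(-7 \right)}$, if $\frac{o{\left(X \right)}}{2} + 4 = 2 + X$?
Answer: $23809 + 18 i \sqrt{2} \approx 23809.0 + 25.456 i$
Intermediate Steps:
$m{\left(j \right)} = \sqrt{-7 + j}$
$o{\left(X \right)} = -4 + 2 X$ ($o{\left(X \right)} = -8 + 2 \left(2 + X\right) = -8 + \left(4 + 2 X\right) = -4 + 2 X$)
$B - m{\left(5 \right)} o{\left(-7 \right)} = 23809 - \sqrt{-7 + 5} \left(-4 + 2 \left(-7\right)\right) = 23809 - \sqrt{-2} \left(-4 - 14\right) = 23809 - i \sqrt{2} \left(-18\right) = 23809 - - 18 i \sqrt{2} = 23809 + 18 i \sqrt{2}$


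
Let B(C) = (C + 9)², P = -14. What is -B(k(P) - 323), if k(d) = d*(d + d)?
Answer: -6084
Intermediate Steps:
k(d) = 2*d² (k(d) = d*(2*d) = 2*d²)
B(C) = (9 + C)²
-B(k(P) - 323) = -(9 + (2*(-14)² - 323))² = -(9 + (2*196 - 323))² = -(9 + (392 - 323))² = -(9 + 69)² = -1*78² = -1*6084 = -6084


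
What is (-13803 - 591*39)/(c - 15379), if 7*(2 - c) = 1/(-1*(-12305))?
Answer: 793561755/331124474 ≈ 2.3966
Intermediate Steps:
c = 172269/86135 (c = 2 - 1/(7*((-1*(-12305)))) = 2 - 1/7/12305 = 2 - 1/7*1/12305 = 2 - 1/86135 = 172269/86135 ≈ 2.0000)
(-13803 - 591*39)/(c - 15379) = (-13803 - 591*39)/(172269/86135 - 15379) = (-13803 - 23049)/(-1324497896/86135) = -36852*(-86135/1324497896) = 793561755/331124474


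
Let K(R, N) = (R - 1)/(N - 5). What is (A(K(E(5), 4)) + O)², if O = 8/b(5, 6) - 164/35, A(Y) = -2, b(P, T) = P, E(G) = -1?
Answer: 31684/1225 ≈ 25.865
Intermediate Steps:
K(R, N) = (-1 + R)/(-5 + N)
O = -108/35 (O = 8/5 - 164/35 = -108/35 ≈ -3.0857)
(A(K(E(5), 4)) + O)² = (-2 - 108/35)² = (-178/35)² = 31684/1225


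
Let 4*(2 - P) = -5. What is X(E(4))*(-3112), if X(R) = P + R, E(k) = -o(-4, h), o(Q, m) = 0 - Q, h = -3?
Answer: 2334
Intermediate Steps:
P = 13/4 (P = 2 - ¼*(-5) = 2 + 5/4 = 13/4 ≈ 3.2500)
o(Q, m) = -Q
E(k) = -4 (E(k) = -(-1)*(-4) = -1*4 = -4)
X(R) = 13/4 + R
X(E(4))*(-3112) = (13/4 - 4)*(-3112) = -¾*(-3112) = 2334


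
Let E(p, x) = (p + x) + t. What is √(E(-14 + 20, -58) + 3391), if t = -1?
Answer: √3338 ≈ 57.775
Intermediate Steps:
E(p, x) = -1 + p + x (E(p, x) = (p + x) - 1 = -1 + p + x)
√(E(-14 + 20, -58) + 3391) = √((-1 + (-14 + 20) - 58) + 3391) = √((-1 + 6 - 58) + 3391) = √(-53 + 3391) = √3338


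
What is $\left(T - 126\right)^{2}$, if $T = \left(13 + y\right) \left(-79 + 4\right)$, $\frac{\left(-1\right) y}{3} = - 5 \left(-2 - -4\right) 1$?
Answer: $11229201$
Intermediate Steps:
$y = 30$ ($y = - 3 - 5 \left(-2 - -4\right) 1 = - 3 - 5 \left(-2 + 4\right) 1 = - 3 \left(-5\right) 2 \cdot 1 = - 3 \left(\left(-10\right) 1\right) = \left(-3\right) \left(-10\right) = 30$)
$T = -3225$ ($T = \left(13 + 30\right) \left(-79 + 4\right) = 43 \left(-75\right) = -3225$)
$\left(T - 126\right)^{2} = \left(-3225 - 126\right)^{2} = \left(-3351\right)^{2} = 11229201$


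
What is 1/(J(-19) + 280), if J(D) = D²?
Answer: 1/641 ≈ 0.0015601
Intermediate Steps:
1/(J(-19) + 280) = 1/((-19)² + 280) = 1/(361 + 280) = 1/641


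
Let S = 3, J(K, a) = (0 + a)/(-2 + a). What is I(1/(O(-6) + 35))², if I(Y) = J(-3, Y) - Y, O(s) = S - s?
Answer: 17161/14653584 ≈ 0.0011711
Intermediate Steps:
J(K, a) = a/(-2 + a)
O(s) = 3 - s
I(Y) = -Y + Y/(-2 + Y) (I(Y) = Y/(-2 + Y) - Y = -Y + Y/(-2 + Y))
I(1/(O(-6) + 35))² = ((3 - 1/((3 - 1*(-6)) + 35))/(((3 - 1*(-6)) + 35)*(-2 + 1/((3 - 1*(-6)) + 35))))² = ((3 - 1/((3 + 6) + 35))/(((3 + 6) + 35)*(-2 + 1/((3 + 6) + 35))))² = ((3 - 1/(9 + 35))/((9 + 35)*(-2 + 1/(9 + 35))))² = ((3 - 1/44)/(44*(-2 + 1/44)))² = ((3 - 1*1/44)/(44*(-2 + 1/44)))² = ((3 - 1/44)/(44*(-87/44)))² = ((1/44)*(-44/87)*(131/44))² = (-131/3828)² = 17161/14653584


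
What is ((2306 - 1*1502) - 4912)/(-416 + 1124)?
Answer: -1027/177 ≈ -5.8023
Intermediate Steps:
((2306 - 1*1502) - 4912)/(-416 + 1124) = ((2306 - 1502) - 4912)/708 = (804 - 4912)*(1/708) = -4108*1/708 = -1027/177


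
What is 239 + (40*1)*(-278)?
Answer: -10881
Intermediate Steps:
239 + (40*1)*(-278) = 239 + 40*(-278) = 239 - 11120 = -10881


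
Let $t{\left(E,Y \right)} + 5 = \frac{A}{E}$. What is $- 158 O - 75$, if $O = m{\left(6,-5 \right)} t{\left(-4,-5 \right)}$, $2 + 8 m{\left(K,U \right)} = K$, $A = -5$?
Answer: $\frac{885}{4} \approx 221.25$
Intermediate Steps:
$t{\left(E,Y \right)} = -5 - \frac{5}{E}$
$m{\left(K,U \right)} = - \frac{1}{4} + \frac{K}{8}$
$O = - \frac{15}{8}$ ($O = \left(- \frac{1}{4} + \frac{1}{8} \cdot 6\right) \left(-5 - \frac{5}{-4}\right) = \left(- \frac{1}{4} + \frac{3}{4}\right) \left(-5 - - \frac{5}{4}\right) = \frac{-5 + \frac{5}{4}}{2} = \frac{1}{2} \left(- \frac{15}{4}\right) = - \frac{15}{8} \approx -1.875$)
$- 158 O - 75 = \left(-158\right) \left(- \frac{15}{8}\right) - 75 = \frac{1185}{4} - 75 = \frac{885}{4}$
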